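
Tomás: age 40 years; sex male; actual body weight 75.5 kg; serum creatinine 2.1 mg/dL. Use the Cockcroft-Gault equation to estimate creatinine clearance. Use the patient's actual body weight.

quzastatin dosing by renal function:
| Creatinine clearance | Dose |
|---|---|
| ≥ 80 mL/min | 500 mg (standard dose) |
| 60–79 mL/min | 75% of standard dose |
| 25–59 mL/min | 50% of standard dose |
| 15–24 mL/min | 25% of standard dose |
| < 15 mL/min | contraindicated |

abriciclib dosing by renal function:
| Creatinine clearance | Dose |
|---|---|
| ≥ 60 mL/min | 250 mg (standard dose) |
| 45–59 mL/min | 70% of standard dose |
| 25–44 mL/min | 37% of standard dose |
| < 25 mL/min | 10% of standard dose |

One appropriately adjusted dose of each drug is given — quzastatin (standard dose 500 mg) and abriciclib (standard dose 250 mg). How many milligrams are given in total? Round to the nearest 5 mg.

425 mg

CrCl = (140 − 40) × 75.5 / (72 × 2.1) = 7550.0 / 151.20 ≈ 49.9 mL/min
CrCl ≈ 50 mL/min.
quzastatin: 25–59 mL/min → 50% of 500 mg = 250 mg.
abriciclib: 45–59 mL/min → 70% of 250 mg = 175 mg.
Total = 250 + 175 = 425 mg.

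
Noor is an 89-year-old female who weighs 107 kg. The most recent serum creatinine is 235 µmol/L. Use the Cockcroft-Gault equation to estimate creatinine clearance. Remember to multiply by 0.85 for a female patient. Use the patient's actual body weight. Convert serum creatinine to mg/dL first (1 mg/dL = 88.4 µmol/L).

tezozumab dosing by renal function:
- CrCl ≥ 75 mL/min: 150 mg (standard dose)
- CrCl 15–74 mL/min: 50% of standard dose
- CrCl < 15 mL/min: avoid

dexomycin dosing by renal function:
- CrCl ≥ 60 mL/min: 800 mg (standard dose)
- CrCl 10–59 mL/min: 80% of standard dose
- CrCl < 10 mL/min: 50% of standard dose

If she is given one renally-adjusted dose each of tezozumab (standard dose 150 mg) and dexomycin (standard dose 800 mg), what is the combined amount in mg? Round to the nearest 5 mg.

SCr = 235 / 88.4 = 2.658 mg/dL
CrCl = (140 − 89) × 107 / (72 × 2.658) × 0.85 = 5457.0 / 191.38 × 0.85 ≈ 24.2 mL/min
CrCl ≈ 24 mL/min.
tezozumab: 15–74 mL/min → 50% of 150 mg = 75 mg.
dexomycin: 10–59 mL/min → 80% of 800 mg = 640 mg.
Total = 75 + 640 = 715 mg.

715 mg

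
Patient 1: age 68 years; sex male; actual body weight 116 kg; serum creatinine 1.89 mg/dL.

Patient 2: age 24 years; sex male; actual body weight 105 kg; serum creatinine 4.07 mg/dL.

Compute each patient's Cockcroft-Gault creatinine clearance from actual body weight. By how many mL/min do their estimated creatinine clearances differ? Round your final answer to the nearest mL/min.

Patient 1: CrCl = (140 − 68) × 116 / (72 × 1.89) = 8352.0 / 136.08 ≈ 61.4 mL/min
Patient 2: CrCl = (140 − 24) × 105 / (72 × 4.07) = 12180.0 / 293.04 ≈ 41.6 mL/min
|61.4 − 41.6| = 19.8 mL/min

20 mL/min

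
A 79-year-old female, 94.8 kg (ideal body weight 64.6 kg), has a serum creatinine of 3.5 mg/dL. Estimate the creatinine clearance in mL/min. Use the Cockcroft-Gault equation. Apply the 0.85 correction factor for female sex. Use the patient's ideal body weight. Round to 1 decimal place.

13.3 mL/min

CrCl = (140 − 79) × 64.6 / (72 × 3.5) × 0.85 = 3940.6 / 252.00 × 0.85 ≈ 13.3 mL/min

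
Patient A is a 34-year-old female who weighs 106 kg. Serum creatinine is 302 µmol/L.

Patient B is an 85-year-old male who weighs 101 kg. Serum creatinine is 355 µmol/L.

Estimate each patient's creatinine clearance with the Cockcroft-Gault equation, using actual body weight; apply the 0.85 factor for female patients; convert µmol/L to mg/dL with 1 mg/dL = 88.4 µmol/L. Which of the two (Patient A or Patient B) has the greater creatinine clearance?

Patient A

Patient A: SCr = 302 / 88.4 = 3.416 mg/dL
Patient A: CrCl = (140 − 34) × 106 / (72 × 3.416) × 0.85 = 11236.0 / 245.95 × 0.85 ≈ 38.8 mL/min
Patient B: SCr = 355 / 88.4 = 4.016 mg/dL
Patient B: CrCl = (140 − 85) × 101 / (72 × 4.016) = 5555.0 / 289.15 ≈ 19.2 mL/min
38.8 vs 19.2 mL/min → Patient A is higher.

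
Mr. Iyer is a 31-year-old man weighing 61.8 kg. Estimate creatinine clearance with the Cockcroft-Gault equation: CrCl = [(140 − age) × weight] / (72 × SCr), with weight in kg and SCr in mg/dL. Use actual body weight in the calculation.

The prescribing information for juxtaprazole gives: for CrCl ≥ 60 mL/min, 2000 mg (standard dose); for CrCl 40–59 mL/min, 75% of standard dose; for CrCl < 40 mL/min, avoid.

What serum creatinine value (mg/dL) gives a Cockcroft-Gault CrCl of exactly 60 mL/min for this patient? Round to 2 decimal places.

1.56 mg/dL

Standard dose requires CrCl ≥ 60 mL/min.
Set (140 − 31) × 61.8 / (72 × SCr) = 60
SCr = (140 − 31) × 61.8 / (72 × 60) = 1.559 mg/dL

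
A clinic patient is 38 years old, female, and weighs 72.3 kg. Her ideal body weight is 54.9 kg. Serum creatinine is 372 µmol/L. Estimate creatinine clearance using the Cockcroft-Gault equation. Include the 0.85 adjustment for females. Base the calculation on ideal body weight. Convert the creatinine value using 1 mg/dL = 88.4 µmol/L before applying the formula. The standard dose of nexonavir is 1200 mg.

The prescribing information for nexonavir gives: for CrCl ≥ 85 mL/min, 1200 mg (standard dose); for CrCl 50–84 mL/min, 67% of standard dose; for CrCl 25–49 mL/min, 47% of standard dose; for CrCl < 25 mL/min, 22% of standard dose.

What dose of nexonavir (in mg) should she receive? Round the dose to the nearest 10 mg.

260 mg

SCr = 372 / 88.4 = 4.208 mg/dL
CrCl = (140 − 38) × 54.9 / (72 × 4.208) × 0.85 = 5599.8 / 302.98 × 0.85 ≈ 15.7 mL/min
CrCl ≈ 16 mL/min → bracket < 25 mL/min.
22% of 1200 mg = 264 mg → 260 mg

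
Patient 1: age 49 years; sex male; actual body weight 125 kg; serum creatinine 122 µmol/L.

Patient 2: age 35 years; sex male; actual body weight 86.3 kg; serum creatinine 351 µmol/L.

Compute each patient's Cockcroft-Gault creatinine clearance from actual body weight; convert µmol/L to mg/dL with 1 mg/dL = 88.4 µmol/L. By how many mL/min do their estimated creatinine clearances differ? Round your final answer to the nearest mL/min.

83 mL/min

Patient 1: SCr = 122 / 88.4 = 1.38 mg/dL
Patient 1: CrCl = (140 − 49) × 125 / (72 × 1.38) = 11375.0 / 99.36 ≈ 114.5 mL/min
Patient 2: SCr = 351 / 88.4 = 3.971 mg/dL
Patient 2: CrCl = (140 − 35) × 86.3 / (72 × 3.971) = 9061.5 / 285.91 ≈ 31.7 mL/min
|114.5 − 31.7| = 82.8 mL/min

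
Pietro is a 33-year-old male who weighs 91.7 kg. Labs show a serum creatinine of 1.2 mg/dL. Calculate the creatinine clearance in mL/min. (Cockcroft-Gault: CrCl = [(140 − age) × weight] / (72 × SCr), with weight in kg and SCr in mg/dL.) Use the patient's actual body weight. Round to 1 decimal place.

CrCl = (140 − 33) × 91.7 / (72 × 1.2) = 9811.9 / 86.40 ≈ 113.6 mL/min

113.6 mL/min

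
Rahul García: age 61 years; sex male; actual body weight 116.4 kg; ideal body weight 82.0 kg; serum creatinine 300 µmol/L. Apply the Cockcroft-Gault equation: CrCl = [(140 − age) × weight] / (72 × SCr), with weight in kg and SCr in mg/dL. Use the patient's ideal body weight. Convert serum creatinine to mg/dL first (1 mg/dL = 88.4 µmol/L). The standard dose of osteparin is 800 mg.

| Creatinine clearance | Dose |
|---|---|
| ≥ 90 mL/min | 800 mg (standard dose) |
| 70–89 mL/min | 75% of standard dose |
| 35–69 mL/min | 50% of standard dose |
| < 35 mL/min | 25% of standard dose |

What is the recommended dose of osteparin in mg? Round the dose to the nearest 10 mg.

SCr = 300 / 88.4 = 3.394 mg/dL
CrCl = (140 − 61) × 82 / (72 × 3.394) = 6478.0 / 244.37 ≈ 26.5 mL/min
CrCl ≈ 27 mL/min → bracket < 35 mL/min.
25% of 800 mg = 200 mg

200 mg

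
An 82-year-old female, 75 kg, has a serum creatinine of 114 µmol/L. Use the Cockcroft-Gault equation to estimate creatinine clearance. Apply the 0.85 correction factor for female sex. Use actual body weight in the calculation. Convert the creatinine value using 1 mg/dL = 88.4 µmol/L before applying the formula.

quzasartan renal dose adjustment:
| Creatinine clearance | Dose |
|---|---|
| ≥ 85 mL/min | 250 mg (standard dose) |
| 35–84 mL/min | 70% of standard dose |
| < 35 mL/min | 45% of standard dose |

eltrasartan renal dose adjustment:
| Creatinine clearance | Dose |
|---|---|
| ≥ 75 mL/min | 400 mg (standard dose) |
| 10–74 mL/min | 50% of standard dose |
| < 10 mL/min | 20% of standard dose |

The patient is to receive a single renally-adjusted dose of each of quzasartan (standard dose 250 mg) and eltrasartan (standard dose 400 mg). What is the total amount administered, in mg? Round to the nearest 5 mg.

SCr = 114 / 88.4 = 1.29 mg/dL
CrCl = (140 − 82) × 75 / (72 × 1.29) × 0.85 = 4350.0 / 92.88 × 0.85 ≈ 39.8 mL/min
CrCl ≈ 40 mL/min.
quzasartan: 35–84 mL/min → 70% of 250 mg = 175 mg.
eltrasartan: 10–74 mL/min → 50% of 400 mg = 200 mg.
Total = 175 + 200 = 375 mg.

375 mg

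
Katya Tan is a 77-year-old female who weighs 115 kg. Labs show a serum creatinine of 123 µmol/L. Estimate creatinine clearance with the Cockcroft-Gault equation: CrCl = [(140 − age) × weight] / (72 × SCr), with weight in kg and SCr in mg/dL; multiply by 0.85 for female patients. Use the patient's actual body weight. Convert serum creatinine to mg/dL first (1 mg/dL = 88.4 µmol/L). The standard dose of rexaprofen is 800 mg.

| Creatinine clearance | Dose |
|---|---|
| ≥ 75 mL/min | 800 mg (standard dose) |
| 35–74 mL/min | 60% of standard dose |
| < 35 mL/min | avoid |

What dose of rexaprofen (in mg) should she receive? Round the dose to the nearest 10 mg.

480 mg

SCr = 123 / 88.4 = 1.391 mg/dL
CrCl = (140 − 77) × 115 / (72 × 1.391) × 0.85 = 7245.0 / 100.15 × 0.85 ≈ 61.5 mL/min
CrCl ≈ 61 mL/min → bracket 35–74 mL/min.
60% of 800 mg = 480 mg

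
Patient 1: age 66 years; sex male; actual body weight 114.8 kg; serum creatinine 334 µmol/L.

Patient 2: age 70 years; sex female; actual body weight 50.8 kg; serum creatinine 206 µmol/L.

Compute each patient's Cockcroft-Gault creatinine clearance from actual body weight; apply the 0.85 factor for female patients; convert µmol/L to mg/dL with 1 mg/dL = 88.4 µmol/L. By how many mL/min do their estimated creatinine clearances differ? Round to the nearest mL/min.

13 mL/min

Patient 1: SCr = 334 / 88.4 = 3.778 mg/dL
Patient 1: CrCl = (140 − 66) × 114.8 / (72 × 3.778) = 8495.2 / 272.02 ≈ 31.2 mL/min
Patient 2: SCr = 206 / 88.4 = 2.33 mg/dL
Patient 2: CrCl = (140 − 70) × 50.8 / (72 × 2.33) × 0.85 = 3556.0 / 167.76 × 0.85 ≈ 18.0 mL/min
|31.2 − 18.0| = 13.2 mL/min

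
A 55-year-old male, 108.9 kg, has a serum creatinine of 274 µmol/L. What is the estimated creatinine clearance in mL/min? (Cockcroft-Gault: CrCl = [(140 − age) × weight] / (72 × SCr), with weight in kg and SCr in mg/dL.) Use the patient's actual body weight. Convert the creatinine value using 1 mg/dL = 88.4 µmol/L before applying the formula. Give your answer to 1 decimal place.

SCr = 274 / 88.4 = 3.1 mg/dL
CrCl = (140 − 55) × 108.9 / (72 × 3.1) = 9256.5 / 223.20 ≈ 41.5 mL/min

41.5 mL/min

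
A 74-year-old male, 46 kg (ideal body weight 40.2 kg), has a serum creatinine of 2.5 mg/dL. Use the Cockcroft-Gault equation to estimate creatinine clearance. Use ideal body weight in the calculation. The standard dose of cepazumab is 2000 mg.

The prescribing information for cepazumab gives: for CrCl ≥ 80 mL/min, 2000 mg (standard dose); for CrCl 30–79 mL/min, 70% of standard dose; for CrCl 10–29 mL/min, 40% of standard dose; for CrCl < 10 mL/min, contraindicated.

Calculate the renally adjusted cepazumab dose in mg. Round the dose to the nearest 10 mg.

CrCl = (140 − 74) × 40.2 / (72 × 2.5) = 2653.2 / 180.00 ≈ 14.7 mL/min
CrCl ≈ 15 mL/min → bracket 10–29 mL/min.
40% of 2000 mg = 800 mg

800 mg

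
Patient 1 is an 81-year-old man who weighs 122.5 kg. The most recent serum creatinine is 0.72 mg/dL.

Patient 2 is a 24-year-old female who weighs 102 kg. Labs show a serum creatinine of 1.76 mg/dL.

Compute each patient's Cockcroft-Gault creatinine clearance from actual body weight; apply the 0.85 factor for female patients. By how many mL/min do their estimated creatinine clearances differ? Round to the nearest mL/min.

60 mL/min

Patient 1: CrCl = (140 − 81) × 122.5 / (72 × 0.72) = 7227.5 / 51.84 ≈ 139.4 mL/min
Patient 2: CrCl = (140 − 24) × 102 / (72 × 1.76) × 0.85 = 11832.0 / 126.72 × 0.85 ≈ 79.4 mL/min
|139.4 − 79.4| = 60.0 mL/min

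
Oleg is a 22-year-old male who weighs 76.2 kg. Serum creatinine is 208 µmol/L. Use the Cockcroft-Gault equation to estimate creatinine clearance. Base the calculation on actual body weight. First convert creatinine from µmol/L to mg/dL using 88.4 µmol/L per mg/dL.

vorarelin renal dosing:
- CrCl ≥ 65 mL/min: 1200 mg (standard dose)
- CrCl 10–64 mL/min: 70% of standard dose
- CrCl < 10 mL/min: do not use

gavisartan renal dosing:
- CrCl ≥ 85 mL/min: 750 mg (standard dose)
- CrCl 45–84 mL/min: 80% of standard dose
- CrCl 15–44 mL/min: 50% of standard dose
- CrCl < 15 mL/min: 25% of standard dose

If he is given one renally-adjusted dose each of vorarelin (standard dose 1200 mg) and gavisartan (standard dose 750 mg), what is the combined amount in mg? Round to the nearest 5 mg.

1440 mg

SCr = 208 / 88.4 = 2.353 mg/dL
CrCl = (140 − 22) × 76.2 / (72 × 2.353) = 8991.6 / 169.42 ≈ 53.1 mL/min
CrCl ≈ 53 mL/min.
vorarelin: 10–64 mL/min → 70% of 1200 mg = 840 mg.
gavisartan: 45–84 mL/min → 80% of 750 mg = 600 mg.
Total = 840 + 600 = 1440 mg.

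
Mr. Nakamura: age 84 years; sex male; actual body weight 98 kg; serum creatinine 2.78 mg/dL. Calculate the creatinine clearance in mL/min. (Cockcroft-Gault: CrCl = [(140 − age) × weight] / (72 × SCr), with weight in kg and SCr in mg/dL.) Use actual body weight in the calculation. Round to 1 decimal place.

27.4 mL/min

CrCl = (140 − 84) × 98 / (72 × 2.78) = 5488.0 / 200.16 ≈ 27.4 mL/min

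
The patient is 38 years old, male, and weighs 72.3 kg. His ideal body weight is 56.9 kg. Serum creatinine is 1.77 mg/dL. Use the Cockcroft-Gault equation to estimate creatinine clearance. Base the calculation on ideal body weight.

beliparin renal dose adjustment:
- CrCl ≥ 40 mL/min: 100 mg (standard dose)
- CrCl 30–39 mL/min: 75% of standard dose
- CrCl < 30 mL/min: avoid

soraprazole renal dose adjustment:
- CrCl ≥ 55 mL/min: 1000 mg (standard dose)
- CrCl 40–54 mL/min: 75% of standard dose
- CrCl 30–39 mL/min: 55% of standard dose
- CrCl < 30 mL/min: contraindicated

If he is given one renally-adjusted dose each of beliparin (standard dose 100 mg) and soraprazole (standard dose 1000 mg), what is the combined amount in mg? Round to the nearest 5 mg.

CrCl = (140 − 38) × 56.9 / (72 × 1.77) = 5803.8 / 127.44 ≈ 45.5 mL/min
CrCl ≈ 46 mL/min.
beliparin: ≥ 40 mL/min → 100% of 100 mg = 100 mg.
soraprazole: 40–54 mL/min → 75% of 1000 mg = 750 mg.
Total = 100 + 750 = 850 mg.

850 mg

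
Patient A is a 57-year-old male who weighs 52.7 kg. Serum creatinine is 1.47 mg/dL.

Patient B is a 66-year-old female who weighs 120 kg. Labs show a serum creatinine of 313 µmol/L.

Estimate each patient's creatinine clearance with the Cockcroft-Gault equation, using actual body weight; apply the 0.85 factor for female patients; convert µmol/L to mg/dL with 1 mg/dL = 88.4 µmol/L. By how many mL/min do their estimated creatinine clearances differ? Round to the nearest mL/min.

12 mL/min

Patient A: CrCl = (140 − 57) × 52.7 / (72 × 1.47) = 4374.1 / 105.84 ≈ 41.3 mL/min
Patient B: SCr = 313 / 88.4 = 3.541 mg/dL
Patient B: CrCl = (140 − 66) × 120 / (72 × 3.541) × 0.85 = 8880.0 / 254.95 × 0.85 ≈ 29.6 mL/min
|41.3 − 29.6| = 11.7 mL/min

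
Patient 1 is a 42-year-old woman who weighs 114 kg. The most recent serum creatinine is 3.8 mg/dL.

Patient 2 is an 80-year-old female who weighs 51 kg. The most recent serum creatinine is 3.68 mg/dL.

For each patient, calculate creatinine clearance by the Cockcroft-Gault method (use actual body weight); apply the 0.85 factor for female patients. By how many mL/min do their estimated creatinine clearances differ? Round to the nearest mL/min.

25 mL/min

Patient 1: CrCl = (140 − 42) × 114 / (72 × 3.8) × 0.85 = 11172.0 / 273.60 × 0.85 ≈ 34.7 mL/min
Patient 2: CrCl = (140 − 80) × 51 / (72 × 3.68) × 0.85 = 3060.0 / 264.96 × 0.85 ≈ 9.8 mL/min
|34.7 − 9.8| = 24.9 mL/min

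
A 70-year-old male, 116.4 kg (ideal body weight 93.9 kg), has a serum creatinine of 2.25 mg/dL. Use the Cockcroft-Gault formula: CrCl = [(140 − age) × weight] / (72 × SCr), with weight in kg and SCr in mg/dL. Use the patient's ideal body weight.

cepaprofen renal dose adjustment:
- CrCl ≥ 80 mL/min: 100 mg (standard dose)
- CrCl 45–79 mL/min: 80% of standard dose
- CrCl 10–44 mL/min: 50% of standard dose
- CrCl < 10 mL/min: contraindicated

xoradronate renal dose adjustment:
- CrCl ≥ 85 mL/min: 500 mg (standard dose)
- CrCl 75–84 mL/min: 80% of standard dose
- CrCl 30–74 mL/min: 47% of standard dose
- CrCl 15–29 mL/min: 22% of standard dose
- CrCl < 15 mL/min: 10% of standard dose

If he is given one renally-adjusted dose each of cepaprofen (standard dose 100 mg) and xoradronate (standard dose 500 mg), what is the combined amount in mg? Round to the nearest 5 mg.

CrCl = (140 − 70) × 93.9 / (72 × 2.25) = 6573.0 / 162.00 ≈ 40.6 mL/min
CrCl ≈ 41 mL/min.
cepaprofen: 10–44 mL/min → 50% of 100 mg = 50 mg.
xoradronate: 30–74 mL/min → 47% of 500 mg = 235 mg.
Total = 50 + 235 = 285 mg.

285 mg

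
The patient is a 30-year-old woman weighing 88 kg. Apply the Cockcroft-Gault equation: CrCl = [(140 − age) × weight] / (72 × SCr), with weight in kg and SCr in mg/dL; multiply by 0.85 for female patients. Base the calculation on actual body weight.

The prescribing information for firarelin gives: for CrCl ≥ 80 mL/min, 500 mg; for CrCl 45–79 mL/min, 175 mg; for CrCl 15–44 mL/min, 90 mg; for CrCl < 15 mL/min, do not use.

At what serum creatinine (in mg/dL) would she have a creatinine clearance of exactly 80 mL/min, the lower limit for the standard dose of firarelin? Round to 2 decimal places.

1.43 mg/dL

Standard dose requires CrCl ≥ 80 mL/min.
Set (140 − 30) × 88 × 0.85 / (72 × SCr) = 80
SCr = (140 − 30) × 88 × 0.85 / (72 × 80) = 1.428 mg/dL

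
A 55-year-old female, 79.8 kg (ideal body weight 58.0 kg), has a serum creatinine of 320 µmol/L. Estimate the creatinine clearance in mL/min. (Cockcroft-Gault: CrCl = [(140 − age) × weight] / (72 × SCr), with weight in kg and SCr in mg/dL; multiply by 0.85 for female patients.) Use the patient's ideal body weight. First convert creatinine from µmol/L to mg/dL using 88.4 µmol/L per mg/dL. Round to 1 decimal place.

16.1 mL/min

SCr = 320 / 88.4 = 3.62 mg/dL
CrCl = (140 − 55) × 58 / (72 × 3.62) × 0.85 = 4930.0 / 260.64 × 0.85 ≈ 16.1 mL/min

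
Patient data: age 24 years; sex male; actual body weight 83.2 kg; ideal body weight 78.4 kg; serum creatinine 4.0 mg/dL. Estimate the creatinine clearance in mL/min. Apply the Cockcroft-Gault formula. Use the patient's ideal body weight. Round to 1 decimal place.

31.6 mL/min

CrCl = (140 − 24) × 78.4 / (72 × 4) = 9094.4 / 288.00 ≈ 31.6 mL/min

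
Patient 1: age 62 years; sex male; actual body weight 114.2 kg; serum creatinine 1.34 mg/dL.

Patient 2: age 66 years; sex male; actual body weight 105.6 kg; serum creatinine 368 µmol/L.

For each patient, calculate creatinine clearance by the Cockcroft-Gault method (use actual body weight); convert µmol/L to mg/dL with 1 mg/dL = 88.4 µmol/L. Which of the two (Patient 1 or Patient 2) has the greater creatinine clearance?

Patient 1: CrCl = (140 − 62) × 114.2 / (72 × 1.34) = 8907.6 / 96.48 ≈ 92.3 mL/min
Patient 2: SCr = 368 / 88.4 = 4.163 mg/dL
Patient 2: CrCl = (140 − 66) × 105.6 / (72 × 4.163) = 7814.4 / 299.74 ≈ 26.1 mL/min
92.3 vs 26.1 mL/min → Patient 1 is higher.

Patient 1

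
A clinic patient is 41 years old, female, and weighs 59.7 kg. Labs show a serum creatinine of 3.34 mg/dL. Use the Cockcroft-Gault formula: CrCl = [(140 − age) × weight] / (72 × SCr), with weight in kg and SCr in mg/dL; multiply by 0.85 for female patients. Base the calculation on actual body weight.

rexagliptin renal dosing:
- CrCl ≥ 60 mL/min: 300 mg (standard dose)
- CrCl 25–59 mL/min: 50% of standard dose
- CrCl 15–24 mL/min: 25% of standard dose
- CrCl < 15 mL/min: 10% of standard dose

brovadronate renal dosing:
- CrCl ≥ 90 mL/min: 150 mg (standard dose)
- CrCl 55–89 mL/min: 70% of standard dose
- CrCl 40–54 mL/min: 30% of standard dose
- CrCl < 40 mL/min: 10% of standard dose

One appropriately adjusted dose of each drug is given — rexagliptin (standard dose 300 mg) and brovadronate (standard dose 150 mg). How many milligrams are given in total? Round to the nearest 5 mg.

CrCl = (140 − 41) × 59.7 / (72 × 3.34) × 0.85 = 5910.3 / 240.48 × 0.85 ≈ 20.9 mL/min
CrCl ≈ 21 mL/min.
rexagliptin: 15–24 mL/min → 25% of 300 mg = 75 mg.
brovadronate: < 40 mL/min → 10% of 150 mg = 15 mg.
Total = 75 + 15 = 90 mg.

90 mg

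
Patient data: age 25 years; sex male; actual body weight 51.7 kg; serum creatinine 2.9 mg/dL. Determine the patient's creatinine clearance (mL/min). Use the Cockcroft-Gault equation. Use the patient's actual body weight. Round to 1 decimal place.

28.5 mL/min

CrCl = (140 − 25) × 51.7 / (72 × 2.9) = 5945.5 / 208.80 ≈ 28.5 mL/min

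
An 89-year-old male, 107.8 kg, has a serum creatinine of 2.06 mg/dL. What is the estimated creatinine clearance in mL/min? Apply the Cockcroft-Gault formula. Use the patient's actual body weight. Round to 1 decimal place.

37.1 mL/min

CrCl = (140 − 89) × 107.8 / (72 × 2.06) = 5497.8 / 148.32 ≈ 37.1 mL/min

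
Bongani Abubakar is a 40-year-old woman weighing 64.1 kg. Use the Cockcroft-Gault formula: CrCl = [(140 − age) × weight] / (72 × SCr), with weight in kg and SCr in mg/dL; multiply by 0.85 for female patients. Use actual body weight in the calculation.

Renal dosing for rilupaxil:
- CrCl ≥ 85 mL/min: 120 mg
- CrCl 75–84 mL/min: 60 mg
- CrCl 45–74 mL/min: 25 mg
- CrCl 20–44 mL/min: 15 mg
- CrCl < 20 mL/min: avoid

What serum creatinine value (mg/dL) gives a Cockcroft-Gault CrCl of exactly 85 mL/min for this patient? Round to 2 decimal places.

0.89 mg/dL

Standard dose requires CrCl ≥ 85 mL/min.
Set (140 − 40) × 64.1 × 0.85 / (72 × SCr) = 85
SCr = (140 − 40) × 64.1 × 0.85 / (72 × 85) = 0.890 mg/dL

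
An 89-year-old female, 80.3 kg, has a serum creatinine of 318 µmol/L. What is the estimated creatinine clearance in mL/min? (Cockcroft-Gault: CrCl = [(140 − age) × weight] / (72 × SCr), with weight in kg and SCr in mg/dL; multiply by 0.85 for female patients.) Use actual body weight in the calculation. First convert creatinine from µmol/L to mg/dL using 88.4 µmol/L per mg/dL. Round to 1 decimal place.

13.4 mL/min

SCr = 318 / 88.4 = 3.597 mg/dL
CrCl = (140 − 89) × 80.3 / (72 × 3.597) × 0.85 = 4095.3 / 258.98 × 0.85 ≈ 13.4 mL/min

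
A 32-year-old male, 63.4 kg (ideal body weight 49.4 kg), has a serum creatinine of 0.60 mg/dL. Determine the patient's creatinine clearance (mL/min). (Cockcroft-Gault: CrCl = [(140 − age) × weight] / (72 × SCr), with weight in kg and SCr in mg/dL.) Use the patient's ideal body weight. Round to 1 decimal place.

CrCl = (140 − 32) × 49.4 / (72 × 0.6) = 5335.2 / 43.20 ≈ 123.5 mL/min

123.5 mL/min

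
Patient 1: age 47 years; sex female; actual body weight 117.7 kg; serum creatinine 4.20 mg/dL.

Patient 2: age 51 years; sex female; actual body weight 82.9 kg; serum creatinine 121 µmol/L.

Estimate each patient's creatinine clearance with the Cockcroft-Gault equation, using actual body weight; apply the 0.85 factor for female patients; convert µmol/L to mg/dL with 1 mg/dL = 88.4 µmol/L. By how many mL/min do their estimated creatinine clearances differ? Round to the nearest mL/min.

Patient 1: CrCl = (140 − 47) × 117.7 / (72 × 4.2) × 0.85 = 10946.1 / 302.40 × 0.85 ≈ 30.8 mL/min
Patient 2: SCr = 121 / 88.4 = 1.369 mg/dL
Patient 2: CrCl = (140 − 51) × 82.9 / (72 × 1.369) × 0.85 = 7378.1 / 98.57 × 0.85 ≈ 63.6 mL/min
|30.8 − 63.6| = 32.8 mL/min

33 mL/min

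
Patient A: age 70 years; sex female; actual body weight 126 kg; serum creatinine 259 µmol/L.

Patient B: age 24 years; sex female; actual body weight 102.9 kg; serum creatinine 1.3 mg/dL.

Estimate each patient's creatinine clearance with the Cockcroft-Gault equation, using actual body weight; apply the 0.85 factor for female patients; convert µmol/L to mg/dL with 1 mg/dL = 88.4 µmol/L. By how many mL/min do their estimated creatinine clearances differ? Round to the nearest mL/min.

Patient A: SCr = 259 / 88.4 = 2.93 mg/dL
Patient A: CrCl = (140 − 70) × 126 / (72 × 2.93) × 0.85 = 8820.0 / 210.96 × 0.85 ≈ 35.5 mL/min
Patient B: CrCl = (140 − 24) × 102.9 / (72 × 1.3) × 0.85 = 11936.4 / 93.60 × 0.85 ≈ 108.4 mL/min
|35.5 − 108.4| = 72.9 mL/min

73 mL/min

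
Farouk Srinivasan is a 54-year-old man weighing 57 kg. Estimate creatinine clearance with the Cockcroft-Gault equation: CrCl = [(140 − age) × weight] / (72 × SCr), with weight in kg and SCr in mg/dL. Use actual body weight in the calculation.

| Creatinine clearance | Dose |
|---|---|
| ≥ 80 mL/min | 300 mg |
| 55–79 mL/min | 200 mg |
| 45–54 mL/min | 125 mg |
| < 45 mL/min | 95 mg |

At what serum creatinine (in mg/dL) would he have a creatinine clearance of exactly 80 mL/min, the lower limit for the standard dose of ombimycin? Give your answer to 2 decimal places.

0.85 mg/dL

Standard dose requires CrCl ≥ 80 mL/min.
Set (140 − 54) × 57 / (72 × SCr) = 80
SCr = (140 − 54) × 57 / (72 × 80) = 0.851 mg/dL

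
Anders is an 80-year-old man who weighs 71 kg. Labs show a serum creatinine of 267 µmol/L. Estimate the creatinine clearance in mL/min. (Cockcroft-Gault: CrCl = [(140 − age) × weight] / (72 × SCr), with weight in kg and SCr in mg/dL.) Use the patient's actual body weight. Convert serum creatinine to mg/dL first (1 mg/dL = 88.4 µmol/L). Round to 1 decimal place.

SCr = 267 / 88.4 = 3.02 mg/dL
CrCl = (140 − 80) × 71 / (72 × 3.02) = 4260.0 / 217.44 ≈ 19.6 mL/min

19.6 mL/min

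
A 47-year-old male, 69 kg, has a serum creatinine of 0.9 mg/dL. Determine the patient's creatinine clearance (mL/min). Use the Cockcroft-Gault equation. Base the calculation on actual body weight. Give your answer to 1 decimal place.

CrCl = (140 − 47) × 69 / (72 × 0.9) = 6417.0 / 64.80 ≈ 99.0 mL/min

99.0 mL/min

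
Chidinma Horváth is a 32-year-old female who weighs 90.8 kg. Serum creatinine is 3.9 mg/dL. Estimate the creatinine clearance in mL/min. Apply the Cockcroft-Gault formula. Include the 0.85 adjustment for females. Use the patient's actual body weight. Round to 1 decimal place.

CrCl = (140 − 32) × 90.8 / (72 × 3.9) × 0.85 = 9806.4 / 280.80 × 0.85 ≈ 29.7 mL/min

29.7 mL/min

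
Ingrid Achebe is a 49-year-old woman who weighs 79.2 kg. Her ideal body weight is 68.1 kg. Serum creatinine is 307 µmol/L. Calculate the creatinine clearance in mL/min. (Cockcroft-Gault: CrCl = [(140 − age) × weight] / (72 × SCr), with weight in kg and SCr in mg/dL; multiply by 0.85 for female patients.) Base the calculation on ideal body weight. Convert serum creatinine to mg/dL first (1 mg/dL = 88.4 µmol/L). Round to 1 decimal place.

SCr = 307 / 88.4 = 3.473 mg/dL
CrCl = (140 − 49) × 68.1 / (72 × 3.473) × 0.85 = 6197.1 / 250.06 × 0.85 ≈ 21.1 mL/min

21.1 mL/min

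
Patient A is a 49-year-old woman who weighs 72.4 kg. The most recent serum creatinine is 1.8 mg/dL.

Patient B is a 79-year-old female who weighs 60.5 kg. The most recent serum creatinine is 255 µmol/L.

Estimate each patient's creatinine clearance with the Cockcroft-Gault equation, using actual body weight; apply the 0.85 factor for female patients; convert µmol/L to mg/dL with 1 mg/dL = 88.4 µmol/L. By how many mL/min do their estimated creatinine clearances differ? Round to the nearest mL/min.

Patient A: CrCl = (140 − 49) × 72.4 / (72 × 1.8) × 0.85 = 6588.4 / 129.60 × 0.85 ≈ 43.2 mL/min
Patient B: SCr = 255 / 88.4 = 2.885 mg/dL
Patient B: CrCl = (140 − 79) × 60.5 / (72 × 2.885) × 0.85 = 3690.5 / 207.72 × 0.85 ≈ 15.1 mL/min
|43.2 − 15.1| = 28.1 mL/min

28 mL/min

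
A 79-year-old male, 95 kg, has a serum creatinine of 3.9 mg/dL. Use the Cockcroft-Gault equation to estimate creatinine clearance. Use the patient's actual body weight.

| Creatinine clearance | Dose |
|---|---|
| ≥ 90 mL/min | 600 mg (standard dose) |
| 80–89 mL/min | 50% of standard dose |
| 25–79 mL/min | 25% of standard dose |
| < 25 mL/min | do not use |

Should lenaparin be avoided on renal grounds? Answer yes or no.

yes

CrCl = (140 − 79) × 95 / (72 × 3.9) = 5795.0 / 280.80 ≈ 20.6 mL/min
CrCl ≈ 21 mL/min, which is < 25 mL/min.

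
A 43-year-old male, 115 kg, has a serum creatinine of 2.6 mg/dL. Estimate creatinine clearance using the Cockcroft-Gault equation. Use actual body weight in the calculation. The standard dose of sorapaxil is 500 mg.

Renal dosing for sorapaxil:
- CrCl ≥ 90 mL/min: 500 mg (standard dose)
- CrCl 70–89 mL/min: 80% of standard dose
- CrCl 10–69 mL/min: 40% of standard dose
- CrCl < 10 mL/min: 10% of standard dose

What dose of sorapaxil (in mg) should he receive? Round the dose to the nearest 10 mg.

200 mg

CrCl = (140 − 43) × 115 / (72 × 2.6) = 11155.0 / 187.20 ≈ 59.6 mL/min
CrCl ≈ 60 mL/min → bracket 10–69 mL/min.
40% of 500 mg = 200 mg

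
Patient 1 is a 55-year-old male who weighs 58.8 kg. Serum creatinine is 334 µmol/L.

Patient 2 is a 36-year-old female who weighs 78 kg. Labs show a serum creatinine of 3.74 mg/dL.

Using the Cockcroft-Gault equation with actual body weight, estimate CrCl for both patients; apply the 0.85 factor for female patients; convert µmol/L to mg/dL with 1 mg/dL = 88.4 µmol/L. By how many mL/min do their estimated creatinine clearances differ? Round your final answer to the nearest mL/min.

7 mL/min

Patient 1: SCr = 334 / 88.4 = 3.778 mg/dL
Patient 1: CrCl = (140 − 55) × 58.8 / (72 × 3.778) = 4998.0 / 272.02 ≈ 18.4 mL/min
Patient 2: CrCl = (140 − 36) × 78 / (72 × 3.74) × 0.85 = 8112.0 / 269.28 × 0.85 ≈ 25.6 mL/min
|18.4 − 25.6| = 7.2 mL/min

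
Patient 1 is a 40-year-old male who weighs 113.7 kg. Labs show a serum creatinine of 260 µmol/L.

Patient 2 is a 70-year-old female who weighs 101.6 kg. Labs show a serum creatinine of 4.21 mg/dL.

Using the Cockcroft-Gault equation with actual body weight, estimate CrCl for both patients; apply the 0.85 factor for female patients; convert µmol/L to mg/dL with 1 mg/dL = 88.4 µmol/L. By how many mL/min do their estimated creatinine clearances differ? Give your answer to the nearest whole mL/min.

Patient 1: SCr = 260 / 88.4 = 2.941 mg/dL
Patient 1: CrCl = (140 − 40) × 113.7 / (72 × 2.941) = 11370.0 / 211.75 ≈ 53.7 mL/min
Patient 2: CrCl = (140 − 70) × 101.6 / (72 × 4.21) × 0.85 = 7112.0 / 303.12 × 0.85 ≈ 19.9 mL/min
|53.7 − 19.9| = 33.8 mL/min

34 mL/min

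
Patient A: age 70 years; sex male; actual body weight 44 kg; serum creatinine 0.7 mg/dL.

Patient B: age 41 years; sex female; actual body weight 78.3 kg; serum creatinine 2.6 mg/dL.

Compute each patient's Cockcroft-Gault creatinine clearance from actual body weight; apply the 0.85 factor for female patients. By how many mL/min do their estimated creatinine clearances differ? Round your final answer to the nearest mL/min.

26 mL/min

Patient A: CrCl = (140 − 70) × 44 / (72 × 0.7) = 3080.0 / 50.40 ≈ 61.1 mL/min
Patient B: CrCl = (140 − 41) × 78.3 / (72 × 2.6) × 0.85 = 7751.7 / 187.20 × 0.85 ≈ 35.2 mL/min
|61.1 − 35.2| = 25.9 mL/min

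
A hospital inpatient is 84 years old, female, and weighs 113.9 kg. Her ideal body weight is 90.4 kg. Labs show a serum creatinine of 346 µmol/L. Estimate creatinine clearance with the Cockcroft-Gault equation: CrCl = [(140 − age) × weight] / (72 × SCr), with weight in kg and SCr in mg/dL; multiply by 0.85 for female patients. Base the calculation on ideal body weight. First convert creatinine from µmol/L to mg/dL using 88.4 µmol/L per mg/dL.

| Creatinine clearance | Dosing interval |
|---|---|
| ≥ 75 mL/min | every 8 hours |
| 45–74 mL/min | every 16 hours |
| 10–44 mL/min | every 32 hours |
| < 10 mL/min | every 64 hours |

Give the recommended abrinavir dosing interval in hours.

every 32 hours

SCr = 346 / 88.4 = 3.914 mg/dL
CrCl = (140 − 84) × 90.4 / (72 × 3.914) × 0.85 = 5062.4 / 281.81 × 0.85 ≈ 15.3 mL/min
CrCl ≈ 15 mL/min → bracket 10–44 mL/min → every 32 hours.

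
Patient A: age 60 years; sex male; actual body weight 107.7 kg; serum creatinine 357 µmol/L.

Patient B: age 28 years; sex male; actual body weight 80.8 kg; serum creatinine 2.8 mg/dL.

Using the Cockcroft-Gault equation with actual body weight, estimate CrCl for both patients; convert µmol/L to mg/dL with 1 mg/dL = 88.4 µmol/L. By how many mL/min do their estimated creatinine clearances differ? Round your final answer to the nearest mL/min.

Patient A: SCr = 357 / 88.4 = 4.038 mg/dL
Patient A: CrCl = (140 − 60) × 107.7 / (72 × 4.038) = 8616.0 / 290.74 ≈ 29.6 mL/min
Patient B: CrCl = (140 − 28) × 80.8 / (72 × 2.8) = 9049.6 / 201.60 ≈ 44.9 mL/min
|29.6 − 44.9| = 15.3 mL/min

15 mL/min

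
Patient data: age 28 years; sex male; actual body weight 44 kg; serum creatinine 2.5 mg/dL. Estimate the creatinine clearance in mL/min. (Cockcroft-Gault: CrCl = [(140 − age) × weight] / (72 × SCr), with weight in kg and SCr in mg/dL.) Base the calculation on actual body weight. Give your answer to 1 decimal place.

CrCl = (140 − 28) × 44 / (72 × 2.5) = 4928.0 / 180.00 ≈ 27.4 mL/min

27.4 mL/min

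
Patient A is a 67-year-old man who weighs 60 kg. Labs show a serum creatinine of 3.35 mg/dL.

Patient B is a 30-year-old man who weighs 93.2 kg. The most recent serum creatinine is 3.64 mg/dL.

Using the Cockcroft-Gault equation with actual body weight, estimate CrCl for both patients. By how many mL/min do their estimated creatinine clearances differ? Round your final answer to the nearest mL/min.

21 mL/min

Patient A: CrCl = (140 − 67) × 60 / (72 × 3.35) = 4380.0 / 241.20 ≈ 18.2 mL/min
Patient B: CrCl = (140 − 30) × 93.2 / (72 × 3.64) = 10252.0 / 262.08 ≈ 39.1 mL/min
|18.2 − 39.1| = 20.9 mL/min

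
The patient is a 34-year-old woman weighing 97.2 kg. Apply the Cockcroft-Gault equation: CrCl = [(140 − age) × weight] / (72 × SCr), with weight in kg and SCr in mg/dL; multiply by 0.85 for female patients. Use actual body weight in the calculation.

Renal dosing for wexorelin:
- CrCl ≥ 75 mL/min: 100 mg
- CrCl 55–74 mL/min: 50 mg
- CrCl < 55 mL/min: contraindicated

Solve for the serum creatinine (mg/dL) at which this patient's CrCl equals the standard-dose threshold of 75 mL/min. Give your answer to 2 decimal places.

1.62 mg/dL

Standard dose requires CrCl ≥ 75 mL/min.
Set (140 − 34) × 97.2 × 0.85 / (72 × SCr) = 75
SCr = (140 − 34) × 97.2 × 0.85 / (72 × 75) = 1.622 mg/dL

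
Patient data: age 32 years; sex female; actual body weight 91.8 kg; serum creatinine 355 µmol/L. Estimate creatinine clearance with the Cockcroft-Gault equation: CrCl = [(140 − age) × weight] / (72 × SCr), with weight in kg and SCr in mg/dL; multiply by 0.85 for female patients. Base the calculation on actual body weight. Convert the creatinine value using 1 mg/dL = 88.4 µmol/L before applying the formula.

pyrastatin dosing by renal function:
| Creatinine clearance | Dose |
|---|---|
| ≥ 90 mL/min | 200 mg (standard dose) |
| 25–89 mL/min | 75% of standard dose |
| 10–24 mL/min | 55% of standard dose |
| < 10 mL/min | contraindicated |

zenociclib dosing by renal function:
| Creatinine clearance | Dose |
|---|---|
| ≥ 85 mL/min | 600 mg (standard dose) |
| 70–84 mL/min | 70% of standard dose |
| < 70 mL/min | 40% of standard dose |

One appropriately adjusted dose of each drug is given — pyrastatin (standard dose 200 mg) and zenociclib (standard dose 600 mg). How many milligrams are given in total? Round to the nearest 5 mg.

390 mg

SCr = 355 / 88.4 = 4.016 mg/dL
CrCl = (140 − 32) × 91.8 / (72 × 4.016) × 0.85 = 9914.4 / 289.15 × 0.85 ≈ 29.1 mL/min
CrCl ≈ 29 mL/min.
pyrastatin: 25–89 mL/min → 75% of 200 mg = 150 mg.
zenociclib: < 70 mL/min → 40% of 600 mg = 240 mg.
Total = 150 + 240 = 390 mg.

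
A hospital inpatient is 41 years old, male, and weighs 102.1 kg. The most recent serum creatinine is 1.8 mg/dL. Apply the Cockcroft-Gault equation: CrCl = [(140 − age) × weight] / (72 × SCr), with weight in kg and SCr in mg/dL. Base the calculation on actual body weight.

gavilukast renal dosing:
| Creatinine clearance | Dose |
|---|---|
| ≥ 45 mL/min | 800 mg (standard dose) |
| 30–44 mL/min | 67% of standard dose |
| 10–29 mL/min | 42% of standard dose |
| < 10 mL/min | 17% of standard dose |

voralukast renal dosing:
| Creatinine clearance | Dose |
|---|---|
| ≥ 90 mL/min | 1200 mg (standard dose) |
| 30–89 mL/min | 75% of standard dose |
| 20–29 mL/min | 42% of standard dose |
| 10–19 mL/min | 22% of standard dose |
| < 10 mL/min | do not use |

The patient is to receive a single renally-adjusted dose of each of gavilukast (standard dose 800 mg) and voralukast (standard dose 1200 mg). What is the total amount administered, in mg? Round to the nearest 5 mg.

CrCl = (140 − 41) × 102.1 / (72 × 1.8) = 10107.9 / 129.60 ≈ 78.0 mL/min
CrCl ≈ 78 mL/min.
gavilukast: ≥ 45 mL/min → 100% of 800 mg = 800 mg.
voralukast: 30–89 mL/min → 75% of 1200 mg = 900 mg.
Total = 800 + 900 = 1700 mg.

1700 mg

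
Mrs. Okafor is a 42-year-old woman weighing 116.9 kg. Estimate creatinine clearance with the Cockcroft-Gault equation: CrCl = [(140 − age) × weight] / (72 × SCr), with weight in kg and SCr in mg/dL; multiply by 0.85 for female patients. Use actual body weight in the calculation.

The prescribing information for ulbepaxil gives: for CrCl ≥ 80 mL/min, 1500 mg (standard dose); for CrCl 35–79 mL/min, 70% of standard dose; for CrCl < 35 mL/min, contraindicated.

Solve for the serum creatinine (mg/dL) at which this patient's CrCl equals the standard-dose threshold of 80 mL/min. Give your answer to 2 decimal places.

1.69 mg/dL

Standard dose requires CrCl ≥ 80 mL/min.
Set (140 − 42) × 116.9 × 0.85 / (72 × SCr) = 80
SCr = (140 − 42) × 116.9 × 0.85 / (72 × 80) = 1.691 mg/dL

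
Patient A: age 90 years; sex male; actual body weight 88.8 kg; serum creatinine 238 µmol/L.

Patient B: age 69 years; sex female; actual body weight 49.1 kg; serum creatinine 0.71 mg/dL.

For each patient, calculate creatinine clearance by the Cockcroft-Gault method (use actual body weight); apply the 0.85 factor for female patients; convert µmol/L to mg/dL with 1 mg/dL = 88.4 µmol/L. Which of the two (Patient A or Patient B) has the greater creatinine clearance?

Patient A: SCr = 238 / 88.4 = 2.692 mg/dL
Patient A: CrCl = (140 − 90) × 88.8 / (72 × 2.692) = 4440.0 / 193.82 ≈ 22.9 mL/min
Patient B: CrCl = (140 − 69) × 49.1 / (72 × 0.71) × 0.85 = 3486.1 / 51.12 × 0.85 ≈ 58.0 mL/min
22.9 vs 58.0 mL/min → Patient B is higher.

Patient B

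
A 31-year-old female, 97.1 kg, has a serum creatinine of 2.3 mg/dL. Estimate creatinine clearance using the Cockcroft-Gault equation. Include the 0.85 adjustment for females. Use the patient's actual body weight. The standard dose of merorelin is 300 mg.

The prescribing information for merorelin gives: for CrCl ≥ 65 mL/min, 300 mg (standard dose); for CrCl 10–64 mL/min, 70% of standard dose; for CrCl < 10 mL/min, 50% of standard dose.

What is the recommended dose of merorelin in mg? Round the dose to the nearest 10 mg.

CrCl = (140 − 31) × 97.1 / (72 × 2.3) × 0.85 = 10583.9 / 165.60 × 0.85 ≈ 54.3 mL/min
CrCl ≈ 54 mL/min → bracket 10–64 mL/min.
70% of 300 mg = 210 mg

210 mg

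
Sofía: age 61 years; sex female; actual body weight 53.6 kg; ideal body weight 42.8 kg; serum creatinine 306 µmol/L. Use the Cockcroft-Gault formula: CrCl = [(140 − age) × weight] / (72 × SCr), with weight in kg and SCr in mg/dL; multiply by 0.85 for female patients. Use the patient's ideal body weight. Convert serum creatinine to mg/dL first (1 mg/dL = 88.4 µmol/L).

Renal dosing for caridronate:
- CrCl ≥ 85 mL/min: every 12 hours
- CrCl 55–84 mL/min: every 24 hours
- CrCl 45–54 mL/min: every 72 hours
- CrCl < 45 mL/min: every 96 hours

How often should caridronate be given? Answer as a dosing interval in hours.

every 96 hours

SCr = 306 / 88.4 = 3.462 mg/dL
CrCl = (140 − 61) × 42.8 / (72 × 3.462) × 0.85 = 3381.2 / 249.26 × 0.85 ≈ 11.5 mL/min
CrCl ≈ 12 mL/min → bracket < 45 mL/min → every 96 hours.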